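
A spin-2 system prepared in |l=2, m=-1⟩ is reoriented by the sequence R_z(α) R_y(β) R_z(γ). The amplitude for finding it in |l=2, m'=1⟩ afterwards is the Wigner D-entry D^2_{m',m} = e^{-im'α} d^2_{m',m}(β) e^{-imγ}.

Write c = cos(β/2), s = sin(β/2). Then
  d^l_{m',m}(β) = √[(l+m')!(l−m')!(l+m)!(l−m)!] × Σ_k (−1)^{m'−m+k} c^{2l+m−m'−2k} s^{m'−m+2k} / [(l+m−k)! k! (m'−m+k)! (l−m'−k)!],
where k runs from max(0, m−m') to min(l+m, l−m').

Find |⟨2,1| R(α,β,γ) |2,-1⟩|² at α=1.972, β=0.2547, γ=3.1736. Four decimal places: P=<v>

P=0.0022

Split into d^2_{1,-1}(β=0.2547) × two z-phases.
c=cos(0.2547/2)=0.991902, s=sin(0.2547/2)=0.127006; N=√[6·1·1·6]=6.000000
k: max(0,(-1)−(1))=0 … min(2+(-1),2−(1))=1
  k=0: (−1)^2·6.0000/(2)·0.9919^2·0.1270^2 = +0.047611
  k=1: (−1)^3·6.0000/(6)·0.9919^0·0.1270^4 = -0.000260
d^2_{1,-1}(0.2547) = +0.047611 -0.000260 = +0.047351
|D^2_{1,-1}|² = |d^2_{1,-1}(β)|² = (+0.047351)² = 0.002242 (the z-rotation phases have unit modulus)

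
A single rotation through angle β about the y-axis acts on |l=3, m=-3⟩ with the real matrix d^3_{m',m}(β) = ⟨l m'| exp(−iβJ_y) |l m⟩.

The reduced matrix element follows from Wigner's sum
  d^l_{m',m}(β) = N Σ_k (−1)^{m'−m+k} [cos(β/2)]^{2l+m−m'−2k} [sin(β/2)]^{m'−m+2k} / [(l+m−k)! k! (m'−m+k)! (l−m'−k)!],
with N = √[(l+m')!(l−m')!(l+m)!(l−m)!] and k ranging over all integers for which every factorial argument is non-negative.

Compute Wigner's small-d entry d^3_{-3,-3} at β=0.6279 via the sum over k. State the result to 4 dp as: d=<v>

d^3_{-3,-3}(β=0.6279) via Wigner's sum:
With c≡cos(β/2)=0.951121 and s≡sin(β/2)=0.308818, N=[1·720·1·720]^{1/2}=720.000000
The bounds max(0,m−m')=0 and min(l+m,l−m')=0 give 1 term
  k=0: (−1)^0·720.0000/(720)·0.9511^6·0.3088^0 = +0.740312
d^3_{-3,-3}(0.6279) = +0.740312

d=0.7403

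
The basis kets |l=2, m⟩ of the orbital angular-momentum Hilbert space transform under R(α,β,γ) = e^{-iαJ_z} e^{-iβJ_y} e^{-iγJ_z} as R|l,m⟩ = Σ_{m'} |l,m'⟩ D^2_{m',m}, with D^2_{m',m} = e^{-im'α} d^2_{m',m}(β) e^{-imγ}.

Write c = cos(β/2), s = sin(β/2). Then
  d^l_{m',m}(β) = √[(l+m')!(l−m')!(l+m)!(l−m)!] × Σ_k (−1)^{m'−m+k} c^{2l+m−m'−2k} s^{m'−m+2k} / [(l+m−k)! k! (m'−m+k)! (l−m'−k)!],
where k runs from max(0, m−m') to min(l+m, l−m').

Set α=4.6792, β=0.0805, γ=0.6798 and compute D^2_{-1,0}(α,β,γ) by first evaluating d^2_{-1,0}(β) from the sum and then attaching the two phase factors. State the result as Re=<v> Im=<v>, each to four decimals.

Re=-0.0033 Im=-0.0981

First d^2_{-1,0}(β=0.0805), then the phase factors e^{-i(-1)α} and e^{-i(0)γ}:
With c≡cos(β/2)=0.999190 and s≡sin(β/2)=0.040239, N=[1·6·2·2]^{1/2}=4.898979
The bounds max(0,m−m')=1 and min(l+m,l−m')=2 give 2 terms
  k=1: (−1)^0·4.8990/(2)·0.9992^3·0.0402^1 = +0.098326
  k=2: (−1)^1·4.8990/(2)·0.9992^1·0.0402^3 = -0.000159
d^2_{-1,0}(0.0805) = +0.098326 -0.000159 = +0.098167
Attach z-rotation phases: D = e^{-i(-1)(4.6792)}·(+0.098167)·e^{-i(0)(0.6798)} = -0.003257-0.098113i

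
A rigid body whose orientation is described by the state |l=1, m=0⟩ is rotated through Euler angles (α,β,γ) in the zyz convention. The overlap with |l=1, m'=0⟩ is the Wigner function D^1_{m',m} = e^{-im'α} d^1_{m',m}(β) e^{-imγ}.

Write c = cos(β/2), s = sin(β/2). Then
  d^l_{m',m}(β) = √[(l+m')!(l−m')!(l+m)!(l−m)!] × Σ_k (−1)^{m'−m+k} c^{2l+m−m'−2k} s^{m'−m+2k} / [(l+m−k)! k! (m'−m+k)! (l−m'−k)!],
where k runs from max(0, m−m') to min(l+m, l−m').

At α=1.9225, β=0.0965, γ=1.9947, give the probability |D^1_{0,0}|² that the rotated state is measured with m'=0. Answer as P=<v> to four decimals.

P=0.9907

First d^1_{0,0}(β=0.0965), then the phase factors e^{-i(0)α} and e^{-i(0)γ}:
Half-angle: c=0.998836, s=0.048231. N=√(1·1·1·1)=1.000000
k∈{0,1} keeps every argument non-negative
  k=0: (−1)^0·1.0000/(1)·0.9988^2·0.0482^0 = +0.997674
  k=1: (−1)^1·1.0000/(1)·0.9988^0·0.0482^2 = -0.002326
d^1_{0,0}(0.0965) = +0.997674 -0.002326 = +0.995347
|D^1_{0,0}|² = |d^1_{0,0}(β)|² = (+0.995347)² = 0.990717 (the z-rotation phases have unit modulus)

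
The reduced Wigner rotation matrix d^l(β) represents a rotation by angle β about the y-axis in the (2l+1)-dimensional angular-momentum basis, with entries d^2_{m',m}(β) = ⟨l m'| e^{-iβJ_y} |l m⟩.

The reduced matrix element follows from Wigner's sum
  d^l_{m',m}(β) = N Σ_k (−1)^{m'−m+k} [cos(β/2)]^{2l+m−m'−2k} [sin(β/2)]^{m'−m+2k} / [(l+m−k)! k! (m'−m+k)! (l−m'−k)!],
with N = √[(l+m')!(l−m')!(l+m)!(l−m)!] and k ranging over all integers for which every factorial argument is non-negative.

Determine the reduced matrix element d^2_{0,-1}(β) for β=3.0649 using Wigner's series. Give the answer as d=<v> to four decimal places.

d=0.0936

d^2_{0,-1}(β=3.0649) via Wigner's sum:
With c≡cos(β/2)=0.038337 and s≡sin(β/2)=0.999265, N=[2·2·1·6]^{1/2}=4.898979
Admissible k: 0..1 (factorial args all ≥0)
  k=0: (−1)^1·4.8990/(2)·0.0383^3·0.9993^1 = -0.000138
  k=1: (−1)^2·4.8990/(2)·0.0383^1·0.9993^3 = +0.093699
d^2_{0,-1}(3.0649) = -0.000138 +0.093699 = +0.093561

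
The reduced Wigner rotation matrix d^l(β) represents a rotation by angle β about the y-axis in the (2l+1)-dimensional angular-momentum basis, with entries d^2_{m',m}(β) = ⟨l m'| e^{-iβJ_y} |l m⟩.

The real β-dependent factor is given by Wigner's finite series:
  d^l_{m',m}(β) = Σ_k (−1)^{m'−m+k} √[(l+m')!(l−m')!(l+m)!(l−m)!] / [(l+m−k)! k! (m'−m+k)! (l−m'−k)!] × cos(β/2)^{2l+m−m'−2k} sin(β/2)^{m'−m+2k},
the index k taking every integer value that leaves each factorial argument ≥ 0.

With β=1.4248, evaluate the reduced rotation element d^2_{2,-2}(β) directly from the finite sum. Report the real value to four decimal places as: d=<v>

d=0.1826

d^2_{2,-2}(β=1.4248) via Wigner's sum:
c=cos(1.4248/2)=0.756795, s=sin(1.4248/2)=0.653652; N=√[24·1·1·24]=24.000000
The bounds max(0,m−m')=0 and min(l+m,l−m')=0 give 1 term
  k=0: (−1)^4·24.0000/(24)·0.7568^0·0.6537^4 = +0.182552
d^2_{2,-2}(1.4248) = +0.182552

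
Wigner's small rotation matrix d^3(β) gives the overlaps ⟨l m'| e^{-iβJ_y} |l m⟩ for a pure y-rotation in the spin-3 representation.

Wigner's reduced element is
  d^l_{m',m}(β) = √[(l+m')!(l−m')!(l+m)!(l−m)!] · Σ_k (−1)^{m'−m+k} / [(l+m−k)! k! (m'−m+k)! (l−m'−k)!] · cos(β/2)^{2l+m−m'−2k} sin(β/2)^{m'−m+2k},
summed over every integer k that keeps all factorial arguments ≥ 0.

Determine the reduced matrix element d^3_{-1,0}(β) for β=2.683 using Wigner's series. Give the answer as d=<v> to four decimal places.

d=0.5789

d^3_{-1,0}(β=2.683) via Wigner's sum:
c=cos(2.683/2)=0.227292, s=sin(2.683/2)=0.973827; N=√[2·24·6·6]=41.569219
The bounds max(0,m−m')=1 and min(l+m,l−m')=3 give 3 terms
  k=1: (−1)^0·41.5692/(12)·0.2273^5·0.9738^1 = +0.002046
  k=2: (−1)^1·41.5692/(4)·0.2273^3·0.9738^3 = -0.112697
  k=3: (−1)^2·41.5692/(12)·0.2273^1·0.9738^5 = +0.689578
d^3_{-1,0}(2.683) = +0.002046 -0.112697 +0.689578 = +0.578928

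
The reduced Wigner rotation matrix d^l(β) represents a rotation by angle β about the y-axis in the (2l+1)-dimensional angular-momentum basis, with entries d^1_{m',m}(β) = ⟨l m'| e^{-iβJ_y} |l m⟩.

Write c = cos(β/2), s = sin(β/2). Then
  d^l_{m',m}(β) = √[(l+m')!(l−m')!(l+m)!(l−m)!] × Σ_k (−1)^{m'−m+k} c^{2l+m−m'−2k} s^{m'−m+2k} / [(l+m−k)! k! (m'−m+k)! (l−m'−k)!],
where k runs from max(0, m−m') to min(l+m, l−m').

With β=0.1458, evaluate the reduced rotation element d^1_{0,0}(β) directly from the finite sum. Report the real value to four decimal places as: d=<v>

d^1_{0,0}(β=0.1458) via Wigner's sum:
c=cos(0.1458/2)=0.997344, s=sin(0.1458/2)=0.072835; N=√[1·1·1·1]=1.000000
k∈{0,1} keeps every argument non-negative
  k=0: (−1)^0·1.0000/(1)·0.9973^2·0.0728^0 = +0.994695
  k=1: (−1)^1·1.0000/(1)·0.9973^0·0.0728^2 = -0.005305
d^1_{0,0}(0.1458) = +0.994695 -0.005305 = +0.989390

d=0.9894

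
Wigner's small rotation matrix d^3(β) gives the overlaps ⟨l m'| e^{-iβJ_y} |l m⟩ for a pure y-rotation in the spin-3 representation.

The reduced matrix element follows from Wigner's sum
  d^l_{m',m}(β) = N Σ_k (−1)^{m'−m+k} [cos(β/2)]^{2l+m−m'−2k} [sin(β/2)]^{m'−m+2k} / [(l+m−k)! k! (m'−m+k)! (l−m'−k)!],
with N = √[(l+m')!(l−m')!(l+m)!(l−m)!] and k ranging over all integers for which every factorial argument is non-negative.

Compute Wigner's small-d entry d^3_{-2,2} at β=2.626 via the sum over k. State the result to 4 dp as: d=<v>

d=-0.5333

d^3_{-2,2}(β=2.626) via Wigner's sum:
c=cos(2.626/2)=0.254950, s=sin(2.626/2)=0.966954; N=√[1·120·120·1]=120.000000
k∈{4,5} keeps every argument non-negative
  k=4: (−1)^0·120.0000/(24)·0.2550^2·0.9670^4 = +0.284122
  k=5: (−1)^1·120.0000/(120)·0.2550^0·0.9670^6 = -0.817401
d^3_{-2,2}(2.626) = +0.284122 -0.817401 = -0.533279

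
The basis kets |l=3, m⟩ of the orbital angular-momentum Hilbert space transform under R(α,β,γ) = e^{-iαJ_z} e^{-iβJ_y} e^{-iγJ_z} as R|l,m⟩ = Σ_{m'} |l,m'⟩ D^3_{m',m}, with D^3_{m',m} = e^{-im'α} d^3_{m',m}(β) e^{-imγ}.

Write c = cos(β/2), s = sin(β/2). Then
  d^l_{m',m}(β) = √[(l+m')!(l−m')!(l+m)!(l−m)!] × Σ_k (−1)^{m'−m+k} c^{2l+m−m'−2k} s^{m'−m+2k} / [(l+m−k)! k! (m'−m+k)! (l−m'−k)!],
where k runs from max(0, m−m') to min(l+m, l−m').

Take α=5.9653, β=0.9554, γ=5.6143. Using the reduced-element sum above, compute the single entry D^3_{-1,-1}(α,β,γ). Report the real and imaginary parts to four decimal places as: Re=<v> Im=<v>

Re=-0.1929 Im=0.2918

D^3_{-1,-1}(5.9653,0.9554,5.6143) = e^{-i·-1·5.9653}·d^3_{-1,-1}(0.9554)·e^{-i·-1·5.6143}. Compute d first:
With c≡cos(β/2)=0.888055 and s≡sin(β/2)=0.459738, N=[2·24·2·24]^{1/2}=48.000000
The bounds max(0,m−m')=0 and min(l+m,l−m')=2 give 3 terms
  k=0: (−1)^0·48.0000/(48)·0.8881^6·0.4597^0 = +0.490499
  k=1: (−1)^1·48.0000/(6)·0.8881^4·0.4597^2 = -1.051645
  k=2: (−1)^2·48.0000/(8)·0.8881^2·0.4597^4 = +0.211384
d^3_{-1,-1}(0.9554) = +0.490499 -1.051645 +0.211384 = -0.349763
Phases: e^{-i·(-1)·5.9653}=+0.949899-0.312559i, e^{-i·(-1)·5.6143}=+0.784513-0.620112i ⇒ D=-0.192854+0.291789i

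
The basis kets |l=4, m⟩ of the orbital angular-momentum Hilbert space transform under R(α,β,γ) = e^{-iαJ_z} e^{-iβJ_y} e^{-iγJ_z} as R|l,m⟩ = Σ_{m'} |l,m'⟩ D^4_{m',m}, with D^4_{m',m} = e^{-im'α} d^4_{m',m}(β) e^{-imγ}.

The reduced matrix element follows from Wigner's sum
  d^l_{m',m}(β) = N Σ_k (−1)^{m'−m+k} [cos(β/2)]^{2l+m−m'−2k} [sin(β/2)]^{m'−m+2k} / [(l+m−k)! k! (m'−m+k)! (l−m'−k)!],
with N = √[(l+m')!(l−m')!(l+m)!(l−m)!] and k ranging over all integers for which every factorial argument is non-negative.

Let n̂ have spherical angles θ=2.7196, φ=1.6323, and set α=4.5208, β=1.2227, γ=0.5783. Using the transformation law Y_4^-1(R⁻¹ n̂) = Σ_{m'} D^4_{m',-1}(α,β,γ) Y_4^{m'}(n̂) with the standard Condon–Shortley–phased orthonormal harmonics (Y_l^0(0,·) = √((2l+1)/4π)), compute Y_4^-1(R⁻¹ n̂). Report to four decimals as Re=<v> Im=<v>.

Need the full column D^4_{m',-1} for m'=−4..4 at α=4.5208, β=1.2227, γ=0.5783.
cos(β/2)=0.818874, sin(β/2)=0.573973
d^4_{-4,-1}: single k=3 term ⇒ +0.521020;  D = +0.511834-0.097404i
d^4_{-3,-1}: k∈[2..3] ⇒ +0.788417 -0.645586 = +0.142831;  D = -0.000505+0.142830i
d^4_{-2,-1}: k∈[1..3] ⇒ +0.601239 -1.476954 +0.483755 = -0.391960;  D = +0.384522+0.075996i
d^4_{-1,-1}: k∈[0..3] ⇒ +0.202179 -1.489968 +1.464052 -0.239765 = -0.063501;  D = -0.023949+0.058812i
d^4_{0,-1}: k∈[0..3] ⇒ -0.633762 +1.868215 -0.917860 +0.075158 = +0.391751;  D = +0.328050+0.214132i
d^4_{1,-1}: k∈[0..3] ⇒ +0.993312 -1.464052 +0.359647 -0.011780 = -0.122873;  D = +0.085526-0.088221i
d^4_{2,-1}: k∈[0..2] ⇒ -0.984636 +0.725632 -0.071301 = -0.330305;  D = +0.189036+0.270863i
d^4_{3,-1}: k∈[0..1] ⇒ +0.645586 -0.190307 = +0.455279;  D = +0.416131-0.184700i
d^4_{4,-1}: single k=0 term ⇒ -0.255979;  D = -0.057395-0.249461i
Y_4^{m'}(θ=2.7196,φ=1.6323) and Σ D·Y over m':
  (+0.5118-0.0974i)·(+0.0121-0.0030i)  (-0.0005+0.1428i)·(-0.0144-0.0771i)  (+0.3845+0.0760i)·(-0.2688+0.0332i)  (-0.0239+0.0588i)·(+0.0307+0.4986i)  (+0.3280+0.2141i)·(+0.2406+0.0000i)  (+0.0855-0.0882i)·(-0.0307+0.4986i)  (+0.1890+0.2709i)·(-0.2688-0.0332i)  (+0.4161-0.1847i)·(+0.0144-0.0771i)  (-0.0574-0.2495i)·(+0.0121+0.0030i)
Y_4^-1(R⁻¹ n̂) = -0.048717-0.042671i

Re=-0.0487 Im=-0.0427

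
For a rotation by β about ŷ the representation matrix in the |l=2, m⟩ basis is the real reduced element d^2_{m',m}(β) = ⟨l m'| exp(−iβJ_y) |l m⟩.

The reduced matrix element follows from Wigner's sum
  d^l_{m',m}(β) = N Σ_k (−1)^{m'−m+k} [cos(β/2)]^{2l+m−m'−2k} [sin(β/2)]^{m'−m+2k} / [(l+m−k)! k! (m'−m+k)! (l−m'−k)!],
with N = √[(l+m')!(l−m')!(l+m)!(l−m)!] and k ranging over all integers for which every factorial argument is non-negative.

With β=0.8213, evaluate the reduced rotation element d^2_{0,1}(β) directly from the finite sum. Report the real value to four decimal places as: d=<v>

d=0.6108

d^2_{0,1}(β=0.8213) via Wigner's sum:
c=cos(0.8213/2)=0.916862, s=sin(0.8213/2)=0.399205; N=√[2·2·6·1]=4.898979
The bounds max(0,m−m')=1 and min(l+m,l−m')=2 give 2 terms
  k=1: (−1)^0·4.8990/(2)·0.9169^3·0.3992^1 = +0.753674
  k=2: (−1)^1·4.8990/(2)·0.9169^1·0.3992^3 = -0.142879
d^2_{0,1}(0.8213) = +0.753674 -0.142879 = +0.610794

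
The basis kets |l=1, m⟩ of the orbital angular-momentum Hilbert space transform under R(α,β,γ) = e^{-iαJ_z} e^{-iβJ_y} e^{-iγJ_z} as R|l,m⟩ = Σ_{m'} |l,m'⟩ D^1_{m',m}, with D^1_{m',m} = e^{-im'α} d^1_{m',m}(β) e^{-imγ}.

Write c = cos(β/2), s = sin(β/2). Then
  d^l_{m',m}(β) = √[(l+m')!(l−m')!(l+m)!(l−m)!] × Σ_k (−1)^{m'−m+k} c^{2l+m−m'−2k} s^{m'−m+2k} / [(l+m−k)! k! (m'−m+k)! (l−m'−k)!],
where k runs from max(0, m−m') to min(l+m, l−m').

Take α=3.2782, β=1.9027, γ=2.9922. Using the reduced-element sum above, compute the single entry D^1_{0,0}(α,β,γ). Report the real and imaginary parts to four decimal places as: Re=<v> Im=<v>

Re=-0.3258 Im=0.0000

Split into d^1_{0,0}(β=1.9027) × two z-phases.
Half-angle: c=0.580584, s=0.814200. N=√(1·1·1·1)=1.000000
k: max(0,(0)−(0))=0 … min(1+(0),1−(0))=1
  k=0: (−1)^0·1.0000/(1)·0.5806^2·0.8142^0 = +0.337078
  k=1: (−1)^1·1.0000/(1)·0.5806^0·0.8142^2 = -0.662922
d^1_{0,0}(1.9027) = +0.337078 -0.662922 = -0.325843
Phases: e^{-i·(0)·3.2782}=+1.000000+0.000000i, e^{-i·(0)·2.9922}=+1.000000+0.000000i ⇒ D=-0.325843+0.000000i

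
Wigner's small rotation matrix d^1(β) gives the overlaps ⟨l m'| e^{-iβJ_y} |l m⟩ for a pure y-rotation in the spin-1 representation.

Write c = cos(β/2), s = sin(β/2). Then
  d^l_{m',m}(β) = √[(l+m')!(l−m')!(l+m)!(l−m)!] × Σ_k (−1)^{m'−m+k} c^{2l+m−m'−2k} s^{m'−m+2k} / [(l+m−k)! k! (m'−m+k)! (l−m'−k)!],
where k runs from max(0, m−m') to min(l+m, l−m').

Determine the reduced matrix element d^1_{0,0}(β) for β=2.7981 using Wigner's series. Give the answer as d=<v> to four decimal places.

d=-0.9416

d^1_{0,0}(β=2.7981) via Wigner's sum:
c=cos(2.7981/2)=0.170903, s=sin(2.7981/2)=0.985288; N=√[1·1·1·1]=1.000000
k: max(0,(0)−(0))=0 … min(1+(0),1−(0))=1
  k=0: (−1)^0·1.0000/(1)·0.1709^2·0.9853^0 = +0.029208
  k=1: (−1)^1·1.0000/(1)·0.1709^0·0.9853^2 = -0.970792
d^1_{0,0}(2.7981) = +0.029208 -0.970792 = -0.941584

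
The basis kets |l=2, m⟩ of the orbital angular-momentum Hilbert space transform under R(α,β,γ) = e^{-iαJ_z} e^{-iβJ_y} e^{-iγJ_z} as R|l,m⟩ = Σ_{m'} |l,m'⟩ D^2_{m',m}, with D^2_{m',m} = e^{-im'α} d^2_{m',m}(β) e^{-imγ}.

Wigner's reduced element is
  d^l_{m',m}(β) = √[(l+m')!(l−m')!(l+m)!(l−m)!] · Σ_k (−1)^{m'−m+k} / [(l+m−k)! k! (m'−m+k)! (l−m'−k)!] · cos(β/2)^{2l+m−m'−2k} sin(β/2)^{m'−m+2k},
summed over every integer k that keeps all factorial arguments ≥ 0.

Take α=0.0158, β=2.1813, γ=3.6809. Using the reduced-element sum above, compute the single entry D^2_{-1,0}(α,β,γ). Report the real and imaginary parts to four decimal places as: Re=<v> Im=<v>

Re=-0.5752 Im=-0.0091

D^2_{-1,0}(0.0158,2.1813,3.6809) = e^{-i·-1·0.0158}·d^2_{-1,0}(2.1813)·e^{-i·0·3.6809}. Compute d first:
Half-angle: c=0.461909, s=0.886927. N=√(1·6·2·2)=4.898979
k: max(0,(0)−(-1))=1 … min(2+(0),2−(-1))=2
  k=1: (−1)^0·4.8990/(2)·0.4619^3·0.8869^1 = +0.214108
  k=2: (−1)^1·4.8990/(2)·0.4619^1·0.8869^3 = -0.789398
d^2_{-1,0}(2.1813) = +0.214108 -0.789398 = -0.575290
Phases: e^{-i·(-1)·0.0158}=+0.999875+0.015799i, e^{-i·(0)·3.6809}=+1.000000+0.000000i ⇒ D=-0.575218-0.009089i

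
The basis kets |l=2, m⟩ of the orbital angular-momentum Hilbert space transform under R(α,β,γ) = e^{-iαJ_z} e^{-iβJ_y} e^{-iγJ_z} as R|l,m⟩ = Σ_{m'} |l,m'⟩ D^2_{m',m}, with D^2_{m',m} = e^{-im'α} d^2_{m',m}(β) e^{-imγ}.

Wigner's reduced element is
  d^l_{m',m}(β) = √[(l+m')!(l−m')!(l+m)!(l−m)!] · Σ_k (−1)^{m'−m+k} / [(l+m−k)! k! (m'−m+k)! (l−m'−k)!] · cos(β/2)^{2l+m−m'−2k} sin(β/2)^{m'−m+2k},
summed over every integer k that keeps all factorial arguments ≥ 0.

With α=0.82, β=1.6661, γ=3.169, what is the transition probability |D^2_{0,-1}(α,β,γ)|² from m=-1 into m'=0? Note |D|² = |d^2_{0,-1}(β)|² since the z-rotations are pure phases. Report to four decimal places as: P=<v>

First d^2_{0,-1}(β=1.6661), then the phase factors e^{-i(0)α} and e^{-i(-1)γ}:
c=cos(1.6661/2)=0.672622, s=sin(1.6661/2)=0.739986; N=√[2·2·1·6]=4.898979
k: max(0,(-1)−(0))=0 … min(2+(-1),2−(0))=1
  k=0: (−1)^1·4.8990/(2)·0.6726^3·0.7400^1 = -0.551585
  k=1: (−1)^2·4.8990/(2)·0.6726^1·0.7400^3 = +0.667602
d^2_{0,-1}(1.6661) = -0.551585 +0.667602 = +0.116017
|D^2_{0,-1}|² = |d^2_{0,-1}(β)|² = (+0.116017)² = 0.013460 (the z-rotation phases have unit modulus)

P=0.0135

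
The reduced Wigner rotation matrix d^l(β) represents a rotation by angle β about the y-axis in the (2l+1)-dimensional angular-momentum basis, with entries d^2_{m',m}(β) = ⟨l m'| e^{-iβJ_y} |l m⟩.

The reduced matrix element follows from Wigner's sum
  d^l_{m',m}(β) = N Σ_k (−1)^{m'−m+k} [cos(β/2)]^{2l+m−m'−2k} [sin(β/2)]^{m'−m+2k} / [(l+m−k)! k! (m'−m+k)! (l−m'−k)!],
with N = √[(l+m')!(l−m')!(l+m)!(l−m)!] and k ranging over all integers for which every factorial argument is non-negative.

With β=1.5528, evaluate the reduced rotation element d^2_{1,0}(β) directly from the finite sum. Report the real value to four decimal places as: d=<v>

d^2_{1,0}(β=1.5528) via Wigner's sum:
Half-angle: c=0.713441, s=0.700716. N=√(6·1·2·2)=4.898979
The bounds max(0,m−m')=0 and min(l+m,l−m')=1 give 2 terms
  k=0: (−1)^1·4.8990/(2)·0.7134^3·0.7007^1 = -0.623291
  k=1: (−1)^2·4.8990/(2)·0.7134^1·0.7007^3 = +0.601255
d^2_{1,0}(1.5528) = -0.623291 +0.601255 = -0.022036

d=-0.0220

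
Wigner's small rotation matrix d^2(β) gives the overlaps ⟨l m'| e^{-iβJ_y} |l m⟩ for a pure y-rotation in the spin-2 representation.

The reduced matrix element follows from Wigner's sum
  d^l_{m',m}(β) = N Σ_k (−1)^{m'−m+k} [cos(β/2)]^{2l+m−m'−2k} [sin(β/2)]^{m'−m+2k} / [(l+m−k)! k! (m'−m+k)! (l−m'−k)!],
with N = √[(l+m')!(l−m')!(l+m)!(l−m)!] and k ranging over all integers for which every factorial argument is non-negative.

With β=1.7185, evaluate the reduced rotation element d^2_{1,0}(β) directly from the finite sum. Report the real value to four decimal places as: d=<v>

d^2_{1,0}(β=1.7185) via Wigner's sum:
Half-angle: c=0.653006, s=0.757353. N=√(6·1·2·2)=4.898979
k∈{0,1} keeps every argument non-negative
  k=0: (−1)^1·4.8990/(2)·0.6530^3·0.7574^1 = -0.516565
  k=1: (−1)^2·4.8990/(2)·0.6530^1·0.7574^3 = +0.694845
d^2_{1,0}(1.7185) = -0.516565 +0.694845 = +0.178280

d=0.1783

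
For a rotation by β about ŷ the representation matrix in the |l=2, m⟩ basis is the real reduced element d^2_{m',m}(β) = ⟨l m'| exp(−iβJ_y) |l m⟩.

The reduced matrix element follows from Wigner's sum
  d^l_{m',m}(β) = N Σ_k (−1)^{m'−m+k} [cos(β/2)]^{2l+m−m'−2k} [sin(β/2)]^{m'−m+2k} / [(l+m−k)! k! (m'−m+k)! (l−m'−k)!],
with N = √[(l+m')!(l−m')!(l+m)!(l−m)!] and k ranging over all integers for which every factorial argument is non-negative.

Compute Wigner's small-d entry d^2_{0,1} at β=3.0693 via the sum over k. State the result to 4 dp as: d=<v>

d=-0.0882

d^2_{0,1}(β=3.0693) via Wigner's sum:
Half-angle: c=0.036138, s=0.999347. N=√(2·2·6·1)=4.898979
Admissible k: 1..2 (factorial args all ≥0)
  k=1: (−1)^0·4.8990/(2)·0.0361^3·0.9993^1 = +0.000116
  k=2: (−1)^1·4.8990/(2)·0.0361^1·0.9993^3 = -0.088347
d^2_{0,1}(3.0693) = +0.000116 -0.088347 = -0.088232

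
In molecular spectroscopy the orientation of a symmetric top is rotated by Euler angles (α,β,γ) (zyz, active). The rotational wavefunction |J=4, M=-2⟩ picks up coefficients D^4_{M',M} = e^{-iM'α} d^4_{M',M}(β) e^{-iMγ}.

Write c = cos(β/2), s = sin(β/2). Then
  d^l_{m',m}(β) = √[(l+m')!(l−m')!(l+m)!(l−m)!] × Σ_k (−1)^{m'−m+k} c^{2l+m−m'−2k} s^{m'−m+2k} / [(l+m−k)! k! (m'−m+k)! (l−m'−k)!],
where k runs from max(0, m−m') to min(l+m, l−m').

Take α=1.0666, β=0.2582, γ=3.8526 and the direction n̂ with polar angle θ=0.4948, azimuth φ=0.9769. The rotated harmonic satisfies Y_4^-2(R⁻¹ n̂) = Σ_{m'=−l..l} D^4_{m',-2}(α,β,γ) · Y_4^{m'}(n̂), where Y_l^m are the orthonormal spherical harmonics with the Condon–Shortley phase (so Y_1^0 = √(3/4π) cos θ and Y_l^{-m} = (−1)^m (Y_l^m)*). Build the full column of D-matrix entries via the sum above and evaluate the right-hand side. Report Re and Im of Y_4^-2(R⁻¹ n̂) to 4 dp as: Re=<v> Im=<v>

Need the full column D^4_{m',-2} for m'=−4..4 at α=1.0666, β=0.2582, γ=3.8526.
cos(β/2)=0.991678, sin(β/2)=0.128742
d^4_{-4,-2}: single k=2 term ⇒ +0.083415;  D = +0.069090-0.046739i
d^4_{-3,-2}: k∈[1..2] ⇒ +0.454337 -0.022972 = +0.431365;  D = -0.039017-0.429597i
d^4_{-2,-2}: k∈[0..2] ⇒ +0.935332 -0.189166 +0.003985 = +0.750151;  D = -0.686892-0.301507i
d^4_{-1,-2}: k∈[0..2] ⇒ -0.515170 +0.043413 -0.000488 = -0.472245;  D = +0.375094-0.286915i
d^4_{0,-2}: k∈[0..2] ⇒ +0.149549 -0.006721 +0.000042 = +0.142870;  D = +0.021178+0.141292i
d^4_{1,-2}: k∈[0..2] ⇒ -0.028942 +0.000732 -0.000002 = -0.028213;  D = -0.026449-0.009817i
d^4_{2,-2}: k∈[0..2] ⇒ +0.003985 -0.000054 +0.000000 = +0.003932;  D = +0.002978-0.002566i
d^4_{3,-2}: k∈[0..1] ⇒ -0.000387 +0.000002 = -0.000385;  D = +0.000079+0.000377i
d^4_{4,-2}: single k=0 term ⇒ +0.000024;  D = -0.000023-0.000007i
Y_4^{m'}(θ=0.4948,φ=0.9769) and Σ D·Y over m':
  (+0.0691-0.0467i)·(-0.0162+0.0156i)  (-0.0390-0.4296i)·(-0.1153-0.0247i)  (-0.6869-0.3015i)·(-0.1246-0.3094i)  (+0.3751-0.2869i)·(+0.2679-0.3968i)  (+0.0212+0.1413i)·(+0.0804+0.0000i)  (-0.0264-0.0098i)·(-0.2679-0.3968i)  (+0.0030-0.0026i)·(-0.1246+0.3094i)  (+0.0001+0.0004i)·(+0.1153-0.0247i)  (-0.0000-0.0000i)·(-0.0162-0.0156i)
Y_4^-2(R⁻¹ n̂) = -0.022173+0.102494i

Re=-0.0222 Im=0.1025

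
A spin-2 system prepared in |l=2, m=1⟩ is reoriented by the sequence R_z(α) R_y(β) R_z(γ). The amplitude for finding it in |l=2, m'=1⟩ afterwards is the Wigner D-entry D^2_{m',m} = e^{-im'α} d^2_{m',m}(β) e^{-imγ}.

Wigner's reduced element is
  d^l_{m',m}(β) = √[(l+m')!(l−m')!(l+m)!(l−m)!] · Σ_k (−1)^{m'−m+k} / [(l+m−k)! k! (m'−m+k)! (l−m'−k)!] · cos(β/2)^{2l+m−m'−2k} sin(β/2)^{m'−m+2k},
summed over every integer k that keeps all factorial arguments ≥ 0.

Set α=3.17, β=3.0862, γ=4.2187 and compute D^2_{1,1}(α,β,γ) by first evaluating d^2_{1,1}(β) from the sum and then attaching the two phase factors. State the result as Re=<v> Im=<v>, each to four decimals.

Re=-0.0010 Im=0.0021

Split into d^2_{1,1}(β=3.0862) × two z-phases.
c=cos(3.0862/2)=0.027693, s=sin(3.0862/2)=0.999616; N=√[6·1·6·1]=6.000000
k∈{0,1} keeps every argument non-negative
  k=0: (−1)^0·6.0000/(6)·0.0277^4·0.9996^0 = +0.000001
  k=1: (−1)^1·6.0000/(2)·0.0277^2·0.9996^2 = -0.002299
d^2_{1,1}(3.0862) = +0.000001 -0.002299 = -0.002298
D = (-0.999597+0.028404i)·(-0.002298)·(-0.473878+0.880591i) = -0.001031+0.002054i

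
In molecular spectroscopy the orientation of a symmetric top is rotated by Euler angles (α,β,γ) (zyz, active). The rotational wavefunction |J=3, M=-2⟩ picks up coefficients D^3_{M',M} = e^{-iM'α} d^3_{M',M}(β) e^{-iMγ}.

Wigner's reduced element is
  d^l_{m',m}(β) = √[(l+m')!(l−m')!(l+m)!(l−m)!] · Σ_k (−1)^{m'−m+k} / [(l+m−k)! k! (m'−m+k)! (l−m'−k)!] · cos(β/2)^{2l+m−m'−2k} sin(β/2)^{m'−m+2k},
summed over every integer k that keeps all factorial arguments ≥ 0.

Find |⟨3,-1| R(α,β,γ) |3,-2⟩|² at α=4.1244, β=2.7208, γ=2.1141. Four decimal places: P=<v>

Split into d^3_{-1,-2}(β=2.7208) × two z-phases.
With c≡cos(β/2)=0.208848 and s≡sin(β/2)=0.977948, N=[2·24·1·120]^{1/2}=75.894664
k∈{0,1} keeps every argument non-negative
  k=0: (−1)^1·75.8947/(24)·0.2088^5·0.9779^1 = -0.001229
  k=1: (−1)^2·75.8947/(12)·0.2088^3·0.9779^3 = +0.053885
d^3_{-1,-2}(2.7208) = -0.001229 +0.053885 = +0.052656
|D^3_{-1,-2}|² = |d^3_{-1,-2}(β)|² = (+0.052656)² = 0.002773 (the z-rotation phases have unit modulus)

P=0.0028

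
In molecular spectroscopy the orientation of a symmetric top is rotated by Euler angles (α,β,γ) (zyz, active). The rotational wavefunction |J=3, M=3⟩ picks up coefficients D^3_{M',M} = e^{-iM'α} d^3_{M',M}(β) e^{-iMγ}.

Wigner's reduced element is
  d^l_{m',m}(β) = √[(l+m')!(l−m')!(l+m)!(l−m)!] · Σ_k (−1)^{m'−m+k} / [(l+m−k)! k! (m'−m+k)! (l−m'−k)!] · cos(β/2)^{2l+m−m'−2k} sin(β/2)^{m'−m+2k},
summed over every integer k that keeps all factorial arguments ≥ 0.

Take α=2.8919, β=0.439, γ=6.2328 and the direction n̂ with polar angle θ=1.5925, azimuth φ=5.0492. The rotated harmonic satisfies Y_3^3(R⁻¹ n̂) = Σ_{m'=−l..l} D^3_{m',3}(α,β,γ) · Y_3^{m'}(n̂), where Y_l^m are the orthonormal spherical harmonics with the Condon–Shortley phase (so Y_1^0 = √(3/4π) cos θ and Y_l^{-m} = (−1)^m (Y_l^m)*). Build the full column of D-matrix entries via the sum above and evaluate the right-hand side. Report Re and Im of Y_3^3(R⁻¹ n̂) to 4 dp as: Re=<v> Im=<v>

Re=-0.3711 Im=-0.0677

Need the full column D^3_{m',3} for m'=−3..3 at α=2.8919, β=0.439, γ=6.2328.
cos(β/2)=0.976006, sin(β/2)=0.217742
d^3_{-3,3}: single k=6 term ⇒ +0.000107;  D = -0.000088+0.000060i
d^3_{-2,3}: single k=5 term ⇒ +0.001170;  D = +0.001100-0.000399i
d^3_{-1,3}: single k=4 term ⇒ +0.008293;  D = -0.008253+0.000816i
d^3_{0,3}: single k=3 term ⇒ +0.042924;  D = +0.042434+0.006463i
d^3_{1,3}: single k=2 term ⇒ +0.166625;  D = -0.153416-0.065017i
d^3_{2,3}: single k=1 term ⇒ +0.472368;  D = +0.375890+0.286074i
d^3_{3,3}: single k=0 term ⇒ +0.864403;  D = -0.537163-0.677236i
Y_3^{m'}(θ=1.5925,φ=5.0492) and Σ D·Y over m':
  (-0.0001+0.0001i)·(-0.3532-0.2216i)  (+0.0011-0.0004i)·(+0.0173-0.0138i)  (-0.0083+0.0008i)·(-0.1065-0.3042i)  (+0.0424+0.0065i)·(+0.0243+0.0000i)  (-0.1534-0.0650i)·(+0.1065-0.3042i)  (+0.3759+0.2861i)·(+0.0173+0.0138i)  (-0.5372-0.6772i)·(+0.3532-0.2216i)
Y_3^3(R⁻¹ n̂) = -0.371131-0.067683i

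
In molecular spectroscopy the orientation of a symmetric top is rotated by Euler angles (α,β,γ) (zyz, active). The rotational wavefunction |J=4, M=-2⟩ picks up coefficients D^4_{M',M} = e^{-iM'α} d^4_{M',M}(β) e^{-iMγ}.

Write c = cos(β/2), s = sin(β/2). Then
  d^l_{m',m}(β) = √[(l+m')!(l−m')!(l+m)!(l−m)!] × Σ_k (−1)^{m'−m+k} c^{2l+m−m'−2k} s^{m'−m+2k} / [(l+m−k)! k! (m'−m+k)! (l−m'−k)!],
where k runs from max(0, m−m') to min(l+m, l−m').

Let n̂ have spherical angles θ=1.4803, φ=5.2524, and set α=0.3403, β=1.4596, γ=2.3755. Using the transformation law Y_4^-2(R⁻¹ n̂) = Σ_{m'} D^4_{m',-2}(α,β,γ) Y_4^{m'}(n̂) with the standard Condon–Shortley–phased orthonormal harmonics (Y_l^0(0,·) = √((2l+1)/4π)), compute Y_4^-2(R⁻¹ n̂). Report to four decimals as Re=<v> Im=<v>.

Re=0.0397 Im=-0.2213

Need the full column D^4_{m',-2} for m'=−4..4 at α=0.3403, β=1.4596, γ=2.3755.
cos(β/2)=0.745308, sin(β/2)=0.666721
d^4_{-4,-2}: single k=2 term ⇒ +0.403163;  D = +0.397284-0.068600i
d^4_{-3,-2}: k∈[1..2] ⇒ +0.318682 -0.765059 = -0.446377;  D = -0.389293+0.218412i
d^4_{-2,-2}: k∈[0..2] ⇒ +0.095211 -0.914288 +0.914554 = +0.095477;  D = +0.062899-0.071830i
d^4_{-1,-2}: k∈[0..2] ⇒ -0.361351 +1.445826 -0.771332 = +0.313143;  D = +0.115834-0.290931i
d^4_{0,-2}: k∈[0..2] ⇒ +0.722808 -1.542439 +0.462866 = -0.356765;  D = -0.013772+0.356499i
d^4_{1,-2}: k∈[0..2] ⇒ -0.963884 +1.156998 -0.185174 = +0.007940;  D = -0.002359-0.007582i
d^4_{2,-2}: k∈[0..2] ⇒ +0.914554 -0.585485 +0.039044 = +0.368113;  D = -0.220422-0.294824i
d^4_{3,-2}: k∈[0..1] ⇒ -0.612226 +0.163308 = -0.448918;  D = +0.373397+0.249203i
d^4_{4,-2}: single k=0 term ⇒ +0.258175;  D = -0.250263-0.063425i
Y_4^{m'}(θ=1.4803,φ=5.2524) and Σ D·Y over m':
  (+0.3973-0.0686i)·(-0.2419-0.3619i)  (-0.3893+0.2184i)·(-0.1116+0.0055i)  (+0.0629-0.0718i)·(+0.1474-0.2759i)  (+0.1158-0.2909i)·(-0.0644-0.1075i)  (-0.0138+0.3565i)·(+0.2917+0.0000i)  (-0.0024-0.0076i)·(+0.0644-0.1075i)  (-0.2204-0.2948i)·(+0.1474+0.2759i)  (+0.3734+0.2492i)·(+0.1116+0.0055i)  (-0.2503-0.0634i)·(-0.2419+0.3619i)
Y_4^-2(R⁻¹ n̂) = +0.039688-0.221251i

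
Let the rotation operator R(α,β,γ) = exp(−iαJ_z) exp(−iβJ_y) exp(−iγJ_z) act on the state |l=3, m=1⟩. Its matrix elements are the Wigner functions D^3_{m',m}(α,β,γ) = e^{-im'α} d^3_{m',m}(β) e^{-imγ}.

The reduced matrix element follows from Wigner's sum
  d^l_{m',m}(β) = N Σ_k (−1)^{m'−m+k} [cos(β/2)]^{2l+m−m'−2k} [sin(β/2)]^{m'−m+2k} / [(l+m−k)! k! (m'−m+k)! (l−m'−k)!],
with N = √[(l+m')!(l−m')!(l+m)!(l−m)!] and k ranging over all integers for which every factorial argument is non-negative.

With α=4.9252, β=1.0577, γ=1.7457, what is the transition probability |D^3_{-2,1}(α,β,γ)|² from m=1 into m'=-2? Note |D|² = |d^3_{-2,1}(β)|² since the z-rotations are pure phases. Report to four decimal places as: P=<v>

First d^3_{-2,1}(β=1.0577), then the phase factors e^{-i(-2)α} and e^{-i(1)γ}:
With c≡cos(β/2)=0.863388 and s≡sin(β/2)=0.504541, N=[1·120·24·2]^{1/2}=75.894664
k∈{3,4} keeps every argument non-negative
  k=3: (−1)^0·75.8947/(12)·0.8634^3·0.5045^3 = +0.522801
  k=4: (−1)^1·75.8947/(24)·0.8634^1·0.5045^5 = -0.089266
d^3_{-2,1}(1.0577) = +0.522801 -0.089266 = +0.433535
|D^3_{-2,1}|² = |d^3_{-2,1}(β)|² = (+0.433535)² = 0.187953 (the z-rotation phases have unit modulus)

P=0.1880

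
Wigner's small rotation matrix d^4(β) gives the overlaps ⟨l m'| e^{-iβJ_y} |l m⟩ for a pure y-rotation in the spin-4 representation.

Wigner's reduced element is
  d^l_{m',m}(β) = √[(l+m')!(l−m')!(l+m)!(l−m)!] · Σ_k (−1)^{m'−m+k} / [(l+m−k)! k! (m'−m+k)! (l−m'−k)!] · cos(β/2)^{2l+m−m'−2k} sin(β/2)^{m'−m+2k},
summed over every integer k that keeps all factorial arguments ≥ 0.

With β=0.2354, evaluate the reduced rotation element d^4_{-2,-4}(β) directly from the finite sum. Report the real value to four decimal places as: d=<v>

d=0.0700

d^4_{-2,-4}(β=0.2354) via Wigner's sum:
Half-angle: c=0.993081, s=0.117428. N=√(2·720·1·40320)=7619.763776
Admissible k: 0..0 (factorial args all ≥0)
  k=0: (−1)^2·7619.7638/(1440)·0.9931^6·0.1174^2 = +0.069990
d^4_{-2,-4}(0.2354) = +0.069990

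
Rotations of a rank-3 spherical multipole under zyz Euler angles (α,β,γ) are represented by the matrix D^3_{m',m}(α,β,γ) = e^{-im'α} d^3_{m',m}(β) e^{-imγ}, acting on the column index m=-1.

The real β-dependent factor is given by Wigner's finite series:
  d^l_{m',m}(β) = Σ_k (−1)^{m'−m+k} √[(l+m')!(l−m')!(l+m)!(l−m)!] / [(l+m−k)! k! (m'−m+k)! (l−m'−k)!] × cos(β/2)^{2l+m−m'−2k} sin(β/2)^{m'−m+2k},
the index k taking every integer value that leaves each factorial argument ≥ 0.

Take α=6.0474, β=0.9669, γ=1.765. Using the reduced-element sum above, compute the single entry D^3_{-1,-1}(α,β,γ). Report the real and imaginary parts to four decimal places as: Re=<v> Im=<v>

Re=-0.0150 Im=-0.3606

Split into d^3_{-1,-1}(β=0.9669) × two z-phases.
Half-angle: c=0.885397, s=0.464837. N=√(2·24·2·24)=48.000000
k∈{0,1,2} keeps every argument non-negative
  k=0: (−1)^0·48.0000/(48)·0.8854^6·0.4648^0 = +0.481756
  k=1: (−1)^1·48.0000/(6)·0.8854^4·0.4648^2 = -1.062287
  k=2: (−1)^2·48.0000/(8)·0.8854^2·0.4648^4 = +0.219598
d^3_{-1,-1}(0.9669) = +0.481756 -1.062287 +0.219598 = -0.360933
D = (+0.972331-0.233607i)·(-0.360933)·(-0.192985+0.981202i) = -0.015004-0.360621i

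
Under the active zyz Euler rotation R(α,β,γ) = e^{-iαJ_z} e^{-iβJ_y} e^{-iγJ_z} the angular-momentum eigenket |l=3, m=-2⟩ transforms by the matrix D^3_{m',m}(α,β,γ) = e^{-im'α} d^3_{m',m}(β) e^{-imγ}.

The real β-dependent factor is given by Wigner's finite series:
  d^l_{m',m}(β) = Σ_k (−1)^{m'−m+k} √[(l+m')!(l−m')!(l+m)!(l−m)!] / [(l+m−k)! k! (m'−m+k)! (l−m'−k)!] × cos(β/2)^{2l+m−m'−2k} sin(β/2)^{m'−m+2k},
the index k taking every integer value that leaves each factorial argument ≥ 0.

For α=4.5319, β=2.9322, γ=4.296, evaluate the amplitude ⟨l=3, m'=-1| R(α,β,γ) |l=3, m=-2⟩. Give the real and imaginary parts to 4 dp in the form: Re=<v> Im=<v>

Re=0.0060 Im=0.0037

Split into d^3_{-1,-2}(β=2.9322) × two z-phases.
c=cos(2.9322/2)=0.104505, s=sin(2.9322/2)=0.994524; N=√[2·24·1·120]=75.894664
Admissible k: 0..1 (factorial args all ≥0)
  k=0: (−1)^1·75.8947/(24)·0.1045^5·0.9945^1 = -0.000039
  k=1: (−1)^2·75.8947/(12)·0.1045^3·0.9945^3 = +0.007101
d^3_{-1,-2}(2.9322) = -0.000039 +0.007101 = +0.007061
Attach z-rotation phases: D = e^{-i(-1)(4.5319)}·(+0.007061)·e^{-i(-2)(4.296)} = +0.005992+0.003736i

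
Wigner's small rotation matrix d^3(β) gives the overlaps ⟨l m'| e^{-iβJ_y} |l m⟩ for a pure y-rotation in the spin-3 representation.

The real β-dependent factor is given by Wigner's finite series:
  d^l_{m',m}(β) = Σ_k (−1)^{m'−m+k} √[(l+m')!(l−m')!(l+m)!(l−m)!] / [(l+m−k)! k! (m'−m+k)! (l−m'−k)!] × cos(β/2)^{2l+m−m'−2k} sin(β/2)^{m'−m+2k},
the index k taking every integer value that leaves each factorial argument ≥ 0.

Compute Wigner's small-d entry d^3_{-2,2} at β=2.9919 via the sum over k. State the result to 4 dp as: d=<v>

d=-0.9557

d^3_{-2,2}(β=2.9919) via Wigner's sum:
With c≡cos(β/2)=0.074776 and s≡sin(β/2)=0.997200, N=[1·120·120·1]^{1/2}=120.000000
k: max(0,(2)−(-2))=4 … min(3+(2),3−(-2))=5
  k=4: (−1)^0·120.0000/(24)·0.0748^2·0.9972^4 = +0.027646
  k=5: (−1)^1·120.0000/(120)·0.0748^0·0.9972^6 = -0.983319
d^3_{-2,2}(2.9919) = +0.027646 -0.983319 = -0.955673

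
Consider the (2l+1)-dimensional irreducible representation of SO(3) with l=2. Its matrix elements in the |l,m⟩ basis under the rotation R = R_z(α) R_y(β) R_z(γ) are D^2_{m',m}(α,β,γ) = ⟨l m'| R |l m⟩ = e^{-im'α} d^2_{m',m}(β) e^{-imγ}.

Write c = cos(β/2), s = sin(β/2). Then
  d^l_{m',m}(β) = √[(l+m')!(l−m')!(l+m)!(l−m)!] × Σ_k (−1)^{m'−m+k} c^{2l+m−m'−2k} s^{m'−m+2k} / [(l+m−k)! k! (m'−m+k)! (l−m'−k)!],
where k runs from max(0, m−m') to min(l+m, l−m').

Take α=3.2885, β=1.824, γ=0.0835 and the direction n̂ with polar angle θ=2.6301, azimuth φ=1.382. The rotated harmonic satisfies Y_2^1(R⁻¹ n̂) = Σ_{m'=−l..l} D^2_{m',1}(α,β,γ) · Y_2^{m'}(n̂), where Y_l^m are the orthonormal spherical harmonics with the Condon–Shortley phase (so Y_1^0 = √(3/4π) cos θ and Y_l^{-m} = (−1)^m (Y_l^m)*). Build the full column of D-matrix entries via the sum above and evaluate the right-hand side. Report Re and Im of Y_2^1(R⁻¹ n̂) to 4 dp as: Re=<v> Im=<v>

Need the full column D^2_{m',1} for m'=−2..2 at α=3.2885, β=1.824, γ=0.0835.
cos(β/2)=0.612166, sin(β/2)=0.790730
d^2_{-2,1}: single k=3 term ⇒ +0.605317;  D = +0.591979+0.126371i
d^2_{-1,1}: k∈[2..3] ⇒ +0.702935 -0.390942 = +0.311993;  D = -0.311366-0.019769i
d^2_{0,1}: k∈[1..2] ⇒ +0.444335 -0.741359 = -0.297024;  D = -0.295989+0.024773i
d^2_{1,1}: k∈[0..1] ⇒ +0.140435 -0.702935 = -0.562500;  D = +0.547635-0.128460i
d^2_{2,1}: single k=0 term ⇒ -0.362798;  D = -0.337278+0.133664i
Y_2^{m'}(θ=2.6301,φ=1.382) and Σ D·Y over m':
  (+0.5920+0.1264i)·(-0.0860-0.0341i)  (-0.3114-0.0198i)·(-0.0619+0.3239i)  (-0.2960+0.0248i)·(+0.4041+0.0000i)  (+0.5476-0.1285i)·(+0.0619+0.3239i)  (-0.3373+0.1337i)·(-0.0860+0.0341i)
Y_2^1(R⁻¹ n̂) = -0.040596+0.025732i

Re=-0.0406 Im=0.0257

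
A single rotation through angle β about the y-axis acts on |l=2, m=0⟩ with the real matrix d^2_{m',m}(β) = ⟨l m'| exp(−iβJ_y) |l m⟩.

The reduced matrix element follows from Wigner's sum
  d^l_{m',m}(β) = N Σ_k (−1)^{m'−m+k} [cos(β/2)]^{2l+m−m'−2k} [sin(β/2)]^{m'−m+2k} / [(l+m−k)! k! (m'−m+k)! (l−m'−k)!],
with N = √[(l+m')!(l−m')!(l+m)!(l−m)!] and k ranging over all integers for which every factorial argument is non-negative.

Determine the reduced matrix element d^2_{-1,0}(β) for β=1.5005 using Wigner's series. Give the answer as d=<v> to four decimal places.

d=0.0858

d^2_{-1,0}(β=1.5005) via Wigner's sum:
c=cos(1.5005/2)=0.731518, s=sin(1.5005/2)=0.681822; N=√[1·6·2·2]=4.898979
k: max(0,(0)−(-1))=1 … min(2+(0),2−(-1))=2
  k=1: (−1)^0·4.8990/(2)·0.7315^3·0.6818^1 = +0.653766
  k=2: (−1)^1·4.8990/(2)·0.7315^1·0.6818^3 = -0.567954
d^2_{-1,0}(1.5005) = +0.653766 -0.567954 = +0.085812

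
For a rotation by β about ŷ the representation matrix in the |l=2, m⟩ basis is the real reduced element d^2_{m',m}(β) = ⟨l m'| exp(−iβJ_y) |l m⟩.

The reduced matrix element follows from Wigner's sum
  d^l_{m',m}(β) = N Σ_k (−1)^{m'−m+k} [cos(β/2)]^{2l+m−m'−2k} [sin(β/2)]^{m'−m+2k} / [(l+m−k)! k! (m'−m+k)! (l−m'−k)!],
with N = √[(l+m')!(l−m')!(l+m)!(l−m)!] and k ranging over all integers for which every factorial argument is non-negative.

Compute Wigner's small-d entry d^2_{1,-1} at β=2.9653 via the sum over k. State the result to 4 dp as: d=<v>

d=-0.9615

d^2_{1,-1}(β=2.9653) via Wigner's sum:
c=cos(2.9653/2)=0.088032, s=sin(2.9653/2)=0.996118; N=√[6·1·1·6]=6.000000
Admissible k: 0..1 (factorial args all ≥0)
  k=0: (−1)^2·6.0000/(2)·0.0880^2·0.9961^2 = +0.023069
  k=1: (−1)^3·6.0000/(6)·0.0880^0·0.9961^4 = -0.984561
d^2_{1,-1}(2.9653) = +0.023069 -0.984561 = -0.961492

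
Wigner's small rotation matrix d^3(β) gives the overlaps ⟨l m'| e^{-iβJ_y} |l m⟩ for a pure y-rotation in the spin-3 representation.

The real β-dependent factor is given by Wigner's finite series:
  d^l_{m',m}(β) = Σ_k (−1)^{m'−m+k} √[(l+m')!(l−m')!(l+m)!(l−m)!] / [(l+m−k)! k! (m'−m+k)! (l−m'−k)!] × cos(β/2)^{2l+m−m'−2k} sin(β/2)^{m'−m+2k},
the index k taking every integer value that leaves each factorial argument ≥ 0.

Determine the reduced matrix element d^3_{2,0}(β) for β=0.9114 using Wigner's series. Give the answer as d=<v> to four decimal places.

d^3_{2,0}(β=0.9114) via Wigner's sum:
c=cos(0.9114/2)=0.897953, s=sin(0.9114/2)=0.440091; N=√[120·1·6·6]=65.726707
Admissible k: 0..1 (factorial args all ≥0)
  k=0: (−1)^2·65.7267/(12)·0.8980^4·0.4401^2 = +0.689700
  k=1: (−1)^3·65.7267/(12)·0.8980^2·0.4401^4 = -0.165668
d^3_{2,0}(0.9114) = +0.689700 -0.165668 = +0.524032

d=0.5240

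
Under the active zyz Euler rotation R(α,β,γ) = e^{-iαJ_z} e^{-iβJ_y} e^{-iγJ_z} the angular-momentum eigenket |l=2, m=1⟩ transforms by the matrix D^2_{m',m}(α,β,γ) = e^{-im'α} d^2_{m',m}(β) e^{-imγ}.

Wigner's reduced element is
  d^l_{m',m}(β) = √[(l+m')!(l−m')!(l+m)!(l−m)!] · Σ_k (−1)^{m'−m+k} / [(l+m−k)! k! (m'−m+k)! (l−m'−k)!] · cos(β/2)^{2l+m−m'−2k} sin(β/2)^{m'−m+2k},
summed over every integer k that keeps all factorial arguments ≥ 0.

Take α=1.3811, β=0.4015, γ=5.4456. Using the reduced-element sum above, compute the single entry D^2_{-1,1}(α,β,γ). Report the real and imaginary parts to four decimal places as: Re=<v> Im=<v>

Re=-0.0682 Im=0.0901

D^2_{-1,1}(1.3811,0.4015,5.4456) = e^{-i·-1·1.3811}·d^2_{-1,1}(0.4015)·e^{-i·1·5.4456}. Compute d first:
Half-angle: c=0.979917, s=0.199404. N=√(1·6·6·1)=6.000000
k∈{2,3} keeps every argument non-negative
  k=2: (−1)^0·6.0000/(2)·0.9799^2·0.1994^2 = +0.114543
  k=3: (−1)^1·6.0000/(6)·0.9799^0·0.1994^4 = -0.001581
d^2_{-1,1}(0.4015) = +0.114543 -0.001581 = +0.112962
Phases: e^{-i·(-1)·1.3811}=+0.188561+0.982062i, e^{-i·(1)·5.4456}=+0.669259+0.743029i ⇒ D=-0.068173+0.090071i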